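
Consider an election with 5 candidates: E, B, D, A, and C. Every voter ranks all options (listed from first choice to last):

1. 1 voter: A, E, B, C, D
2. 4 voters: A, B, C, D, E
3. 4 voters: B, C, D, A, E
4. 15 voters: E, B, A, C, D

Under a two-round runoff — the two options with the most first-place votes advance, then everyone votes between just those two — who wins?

Round 1 first-place votes: E 15, B 4, D 0, A 5, C 0.
E and A advance.
Runoff: E is preferred to A by 15 voters; A by 9.
E wins the runoff.

E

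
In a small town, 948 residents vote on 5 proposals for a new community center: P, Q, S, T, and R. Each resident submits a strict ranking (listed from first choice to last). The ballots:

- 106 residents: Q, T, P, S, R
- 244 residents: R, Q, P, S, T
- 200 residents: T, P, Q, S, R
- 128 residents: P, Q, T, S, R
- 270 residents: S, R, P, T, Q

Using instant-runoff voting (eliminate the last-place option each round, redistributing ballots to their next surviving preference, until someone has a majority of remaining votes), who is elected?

S

Round 1: P 128, Q 106, S 270, T 200, R 244. Eliminate Q.
Round 2: P 128, S 270, T 306, R 244. Eliminate P.
Round 3: S 270, T 434, R 244. Eliminate R.
Round 4: S 514, T 434. S has a majority.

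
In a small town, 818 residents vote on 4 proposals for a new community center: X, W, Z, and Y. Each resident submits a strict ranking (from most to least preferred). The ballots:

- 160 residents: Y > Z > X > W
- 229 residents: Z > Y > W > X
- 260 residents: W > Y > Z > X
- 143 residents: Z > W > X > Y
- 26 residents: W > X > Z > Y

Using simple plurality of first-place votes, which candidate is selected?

Z

First-place votes: X 0, W 286, Z 372, Y 160.
Z has the most first-place votes.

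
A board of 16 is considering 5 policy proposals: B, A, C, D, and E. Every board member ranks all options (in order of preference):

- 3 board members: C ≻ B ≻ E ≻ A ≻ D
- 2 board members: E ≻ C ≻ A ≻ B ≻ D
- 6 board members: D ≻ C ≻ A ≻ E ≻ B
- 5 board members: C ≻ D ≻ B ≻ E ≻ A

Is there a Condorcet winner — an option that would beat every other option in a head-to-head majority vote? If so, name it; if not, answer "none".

C

C vs B: 16–0 for C.
C vs A: 16–0 for C.
C vs D: 10–6 for C.
C vs E: 14–2 for C.
C beats every other option head-to-head.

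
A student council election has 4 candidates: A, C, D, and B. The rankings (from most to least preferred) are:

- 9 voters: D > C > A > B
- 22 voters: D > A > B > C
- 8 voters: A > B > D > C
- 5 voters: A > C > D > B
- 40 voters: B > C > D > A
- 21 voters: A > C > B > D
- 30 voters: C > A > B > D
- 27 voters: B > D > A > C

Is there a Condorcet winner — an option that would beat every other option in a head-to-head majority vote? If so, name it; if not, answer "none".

none

Checking pairwise contests:
D beats A 98–64.
A beats C 83–79.
C beats D 96–66.
A beats B 95–67.
Every option loses at least one head-to-head, so there is no Condorcet winner.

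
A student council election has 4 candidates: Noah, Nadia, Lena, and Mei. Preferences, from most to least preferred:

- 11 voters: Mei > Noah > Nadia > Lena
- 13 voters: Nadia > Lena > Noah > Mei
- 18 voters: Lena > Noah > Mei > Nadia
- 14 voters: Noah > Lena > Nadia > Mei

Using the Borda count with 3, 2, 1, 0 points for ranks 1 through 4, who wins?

Noah

Noah: 11·2 + 13·1 + 18·2 + 14·3 = 113
Nadia: 11·1 + 13·3 + 18·0 + 14·1 = 64
Lena: 11·0 + 13·2 + 18·3 + 14·2 = 108
Mei: 11·3 + 13·0 + 18·1 + 14·0 = 51
Noah has the highest Borda score (113).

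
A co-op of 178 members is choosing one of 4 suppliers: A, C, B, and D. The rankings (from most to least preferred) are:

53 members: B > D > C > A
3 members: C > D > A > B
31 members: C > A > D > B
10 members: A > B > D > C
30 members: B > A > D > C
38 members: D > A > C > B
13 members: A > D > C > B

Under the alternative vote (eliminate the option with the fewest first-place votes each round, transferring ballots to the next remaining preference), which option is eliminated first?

A

Round 1: A 23, C 34, B 83, D 38. Eliminate A.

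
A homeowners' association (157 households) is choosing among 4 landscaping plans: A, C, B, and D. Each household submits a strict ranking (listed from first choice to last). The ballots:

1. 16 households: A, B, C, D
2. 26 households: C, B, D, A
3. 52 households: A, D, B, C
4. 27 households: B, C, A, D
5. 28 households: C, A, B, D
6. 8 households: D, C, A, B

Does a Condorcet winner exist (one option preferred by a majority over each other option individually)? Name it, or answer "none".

none

Checking pairwise contests:
C beats A 89–68.
B beats C 95–62.
A beats B 104–53.
A beats D 123–34.
Every option loses at least one head-to-head, so there is no Condorcet winner.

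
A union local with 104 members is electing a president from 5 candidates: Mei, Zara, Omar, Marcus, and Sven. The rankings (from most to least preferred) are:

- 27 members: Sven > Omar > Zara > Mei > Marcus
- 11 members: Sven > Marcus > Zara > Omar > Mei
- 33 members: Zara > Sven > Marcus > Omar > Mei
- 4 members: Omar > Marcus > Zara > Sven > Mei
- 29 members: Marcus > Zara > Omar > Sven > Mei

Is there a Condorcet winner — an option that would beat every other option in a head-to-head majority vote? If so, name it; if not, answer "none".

Zara

Zara vs Mei: 104–0 for Zara.
Zara vs Omar: 73–31 for Zara.
Zara vs Marcus: 60–44 for Zara.
Zara vs Sven: 66–38 for Zara.
Zara beats every other option head-to-head.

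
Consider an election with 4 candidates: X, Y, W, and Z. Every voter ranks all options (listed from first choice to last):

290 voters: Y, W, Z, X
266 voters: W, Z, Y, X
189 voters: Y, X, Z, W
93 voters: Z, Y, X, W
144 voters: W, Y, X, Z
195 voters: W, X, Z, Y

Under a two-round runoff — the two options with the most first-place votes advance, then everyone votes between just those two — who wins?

W

Round 1 first-place votes: X 0, Y 479, W 605, Z 93.
W and Y advance.
Runoff: W is preferred to Y by 605 voters; Y by 572.
W wins the runoff.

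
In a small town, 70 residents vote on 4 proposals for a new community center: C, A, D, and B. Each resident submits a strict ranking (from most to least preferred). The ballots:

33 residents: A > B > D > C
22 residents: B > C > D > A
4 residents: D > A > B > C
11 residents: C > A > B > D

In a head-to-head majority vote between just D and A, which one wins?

Voters preferring D to A: 26; preferring A to D: 44.
A wins the head-to-head.

A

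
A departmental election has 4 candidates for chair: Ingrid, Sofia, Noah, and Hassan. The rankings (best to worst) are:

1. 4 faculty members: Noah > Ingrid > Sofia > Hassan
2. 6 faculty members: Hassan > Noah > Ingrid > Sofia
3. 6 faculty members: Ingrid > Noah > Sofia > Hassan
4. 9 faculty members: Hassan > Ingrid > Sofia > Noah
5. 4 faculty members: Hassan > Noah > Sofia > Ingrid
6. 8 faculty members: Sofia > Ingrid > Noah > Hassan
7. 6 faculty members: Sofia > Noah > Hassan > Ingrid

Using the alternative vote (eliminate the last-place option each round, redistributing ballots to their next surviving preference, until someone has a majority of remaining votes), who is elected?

Round 1: Ingrid 6, Sofia 14, Noah 4, Hassan 19. Eliminate Noah.
Round 2: Ingrid 10, Sofia 14, Hassan 19. Eliminate Ingrid.
Round 3: Sofia 24, Hassan 19. Sofia has a majority.

Sofia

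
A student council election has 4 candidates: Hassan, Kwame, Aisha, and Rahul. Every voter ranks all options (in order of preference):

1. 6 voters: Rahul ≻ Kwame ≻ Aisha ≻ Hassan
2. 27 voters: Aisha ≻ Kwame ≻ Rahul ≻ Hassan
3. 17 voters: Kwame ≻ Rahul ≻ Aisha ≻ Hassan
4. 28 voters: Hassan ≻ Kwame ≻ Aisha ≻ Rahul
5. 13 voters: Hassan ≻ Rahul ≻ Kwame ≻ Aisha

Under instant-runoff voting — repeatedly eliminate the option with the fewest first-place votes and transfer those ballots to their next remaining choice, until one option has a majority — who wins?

Aisha

Round 1: Hassan 41, Kwame 17, Aisha 27, Rahul 6. Eliminate Rahul.
Round 2: Hassan 41, Kwame 23, Aisha 27. Eliminate Kwame.
Round 3: Hassan 41, Aisha 50. Aisha has a majority.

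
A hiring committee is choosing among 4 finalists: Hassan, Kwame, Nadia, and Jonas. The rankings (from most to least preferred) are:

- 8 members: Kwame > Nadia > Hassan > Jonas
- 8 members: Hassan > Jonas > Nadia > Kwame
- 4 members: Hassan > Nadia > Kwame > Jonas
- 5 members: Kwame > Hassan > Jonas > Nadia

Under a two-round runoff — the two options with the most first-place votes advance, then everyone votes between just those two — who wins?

Round 1 first-place votes: Hassan 12, Kwame 13, Nadia 0, Jonas 0.
Kwame and Hassan advance.
Runoff: Kwame is preferred to Hassan by 13 voters; Hassan by 12.
Kwame wins the runoff.

Kwame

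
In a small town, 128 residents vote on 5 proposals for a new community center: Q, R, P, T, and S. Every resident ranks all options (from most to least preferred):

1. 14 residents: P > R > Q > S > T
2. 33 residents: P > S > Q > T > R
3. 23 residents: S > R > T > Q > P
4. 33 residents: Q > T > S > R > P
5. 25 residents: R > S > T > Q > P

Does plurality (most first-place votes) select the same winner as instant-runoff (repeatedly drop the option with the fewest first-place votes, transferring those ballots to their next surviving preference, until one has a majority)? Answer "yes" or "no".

no

Plurality — first-place votes: Q 33, R 25, P 47, T 0, S 23. Winner: P.
Instant-runoff — R1 Q 33, R 25, P 47, T 0, S 23 (T out); R2 Q 33, R 25, P 47, S 23 (S out); R3 Q 33, R 48, P 47 (Q out); R4 R 81, P 47 (R winner). Winner: R.
The two methods disagree.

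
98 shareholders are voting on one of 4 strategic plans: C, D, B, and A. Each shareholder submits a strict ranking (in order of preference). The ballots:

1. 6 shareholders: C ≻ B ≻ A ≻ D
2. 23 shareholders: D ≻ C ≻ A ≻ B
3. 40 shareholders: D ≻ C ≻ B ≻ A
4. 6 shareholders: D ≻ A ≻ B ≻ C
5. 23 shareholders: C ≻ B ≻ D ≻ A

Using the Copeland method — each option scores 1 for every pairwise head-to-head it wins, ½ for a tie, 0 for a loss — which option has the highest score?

D

C: beats B and A; loses to D → score 2.
D: beats C, B, and A → score 3.
B: beats A; loses to C and D → score 1.
A: loses to C, D, and B → score 0.
D has the best pairwise record.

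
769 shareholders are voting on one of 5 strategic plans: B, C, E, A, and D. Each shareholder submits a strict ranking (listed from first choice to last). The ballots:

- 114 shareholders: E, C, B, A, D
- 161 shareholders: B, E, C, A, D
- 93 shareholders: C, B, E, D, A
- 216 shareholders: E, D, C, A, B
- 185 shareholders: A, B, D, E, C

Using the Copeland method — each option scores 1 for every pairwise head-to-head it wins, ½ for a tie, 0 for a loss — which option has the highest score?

B: beats E and D; loses to C and A → score 2.
C: beats B and A; loses to E and D → score 2.
E: beats C, A, and D; loses to B → score 3.
A: beats B and D; loses to C and E → score 2.
D: beats C; loses to B, E, and A → score 1.
E has the best pairwise record.

E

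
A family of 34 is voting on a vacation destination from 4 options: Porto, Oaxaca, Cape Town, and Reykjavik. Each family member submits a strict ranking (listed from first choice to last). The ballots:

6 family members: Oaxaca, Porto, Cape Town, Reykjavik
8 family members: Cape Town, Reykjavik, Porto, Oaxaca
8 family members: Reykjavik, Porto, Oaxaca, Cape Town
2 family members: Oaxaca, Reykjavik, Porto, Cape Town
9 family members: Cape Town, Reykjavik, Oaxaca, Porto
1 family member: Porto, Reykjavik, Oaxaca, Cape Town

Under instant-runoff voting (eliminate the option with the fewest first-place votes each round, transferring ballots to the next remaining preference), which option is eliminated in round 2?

Round 1: Porto 1, Oaxaca 8, Cape Town 17, Reykjavik 8. Eliminate Porto.
Round 2: Oaxaca 8, Cape Town 17, Reykjavik 9. Eliminate Oaxaca.

Oaxaca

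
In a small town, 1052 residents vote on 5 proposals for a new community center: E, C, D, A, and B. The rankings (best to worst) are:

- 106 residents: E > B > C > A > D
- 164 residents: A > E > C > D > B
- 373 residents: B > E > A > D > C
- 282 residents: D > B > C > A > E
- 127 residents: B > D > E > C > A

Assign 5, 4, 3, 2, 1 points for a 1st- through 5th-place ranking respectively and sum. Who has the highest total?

E: 106·5 + 164·4 + 373·4 + 282·1 + 127·3 = 3341
C: 106·3 + 164·3 + 373·1 + 282·3 + 127·2 = 2283
D: 106·1 + 164·2 + 373·2 + 282·5 + 127·4 = 3098
A: 106·2 + 164·5 + 373·3 + 282·2 + 127·1 = 2842
B: 106·4 + 164·1 + 373·5 + 282·4 + 127·5 = 4216
B has the highest Borda score (4216).

B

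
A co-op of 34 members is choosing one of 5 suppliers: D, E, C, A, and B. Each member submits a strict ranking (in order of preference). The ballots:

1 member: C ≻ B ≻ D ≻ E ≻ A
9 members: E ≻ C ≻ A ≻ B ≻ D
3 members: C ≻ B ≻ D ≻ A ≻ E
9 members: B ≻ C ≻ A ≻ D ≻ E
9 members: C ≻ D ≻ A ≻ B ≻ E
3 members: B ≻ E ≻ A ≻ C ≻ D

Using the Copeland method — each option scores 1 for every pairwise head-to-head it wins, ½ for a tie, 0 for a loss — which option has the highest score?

C

D: beats E; loses to C, A, and B → score 1.
E: loses to D, C, A, and B → score 0.
C: beats D, E, A, and B → score 4.
A: beats D, E, and B; loses to C → score 3.
B: beats D and E; loses to C and A → score 2.
C has the best pairwise record.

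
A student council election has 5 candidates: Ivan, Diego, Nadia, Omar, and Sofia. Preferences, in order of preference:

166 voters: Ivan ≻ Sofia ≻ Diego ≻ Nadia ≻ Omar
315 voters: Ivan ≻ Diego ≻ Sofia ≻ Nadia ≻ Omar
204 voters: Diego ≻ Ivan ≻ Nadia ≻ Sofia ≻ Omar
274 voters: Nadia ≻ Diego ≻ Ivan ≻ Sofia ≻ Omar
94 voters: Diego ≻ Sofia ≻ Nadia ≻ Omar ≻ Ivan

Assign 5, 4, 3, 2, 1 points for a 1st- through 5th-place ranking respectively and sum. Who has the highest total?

Diego

Ivan: 166·5 + 315·5 + 204·4 + 274·3 + 94·1 = 4137
Diego: 166·3 + 315·4 + 204·5 + 274·4 + 94·5 = 4344
Nadia: 166·2 + 315·2 + 204·3 + 274·5 + 94·3 = 3226
Omar: 166·1 + 315·1 + 204·1 + 274·1 + 94·2 = 1147
Sofia: 166·4 + 315·3 + 204·2 + 274·2 + 94·4 = 2941
Diego has the highest Borda score (4344).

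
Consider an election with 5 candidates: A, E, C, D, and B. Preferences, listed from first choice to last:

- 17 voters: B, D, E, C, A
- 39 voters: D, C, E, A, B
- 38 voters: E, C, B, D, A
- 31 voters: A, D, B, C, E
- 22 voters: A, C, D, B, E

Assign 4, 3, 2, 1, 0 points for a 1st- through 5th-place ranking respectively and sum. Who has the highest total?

D

A: 17·0 + 39·1 + 38·0 + 31·4 + 22·4 = 251
E: 17·2 + 39·2 + 38·4 + 31·0 + 22·0 = 264
C: 17·1 + 39·3 + 38·3 + 31·1 + 22·3 = 345
D: 17·3 + 39·4 + 38·1 + 31·3 + 22·2 = 382
B: 17·4 + 39·0 + 38·2 + 31·2 + 22·1 = 228
D has the highest Borda score (382).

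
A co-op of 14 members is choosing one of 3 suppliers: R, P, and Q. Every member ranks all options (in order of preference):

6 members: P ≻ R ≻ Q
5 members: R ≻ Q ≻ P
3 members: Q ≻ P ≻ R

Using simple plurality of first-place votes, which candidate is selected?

First-place votes: R 5, P 6, Q 3.
P has the most first-place votes.

P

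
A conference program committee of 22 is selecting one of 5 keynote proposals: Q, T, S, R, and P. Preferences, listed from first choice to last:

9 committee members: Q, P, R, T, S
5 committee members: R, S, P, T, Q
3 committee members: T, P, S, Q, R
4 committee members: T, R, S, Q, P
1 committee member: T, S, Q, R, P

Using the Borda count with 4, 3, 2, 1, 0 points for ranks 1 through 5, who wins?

Q: 9·4 + 5·0 + 3·1 + 4·1 + 1·2 = 45
T: 9·1 + 5·1 + 3·4 + 4·4 + 1·4 = 46
S: 9·0 + 5·3 + 3·2 + 4·2 + 1·3 = 32
R: 9·2 + 5·4 + 3·0 + 4·3 + 1·1 = 51
P: 9·3 + 5·2 + 3·3 + 4·0 + 1·0 = 46
R has the highest Borda score (51).

R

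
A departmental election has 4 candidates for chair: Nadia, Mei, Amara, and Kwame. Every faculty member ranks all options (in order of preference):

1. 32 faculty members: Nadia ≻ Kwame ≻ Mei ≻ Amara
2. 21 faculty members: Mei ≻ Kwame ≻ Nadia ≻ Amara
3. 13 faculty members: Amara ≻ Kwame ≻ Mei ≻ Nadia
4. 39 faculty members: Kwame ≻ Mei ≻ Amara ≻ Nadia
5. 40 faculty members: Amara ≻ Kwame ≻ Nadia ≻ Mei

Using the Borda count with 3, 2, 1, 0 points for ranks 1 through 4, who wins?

Nadia: 32·3 + 21·1 + 13·0 + 39·0 + 40·1 = 157
Mei: 32·1 + 21·3 + 13·1 + 39·2 + 40·0 = 186
Amara: 32·0 + 21·0 + 13·3 + 39·1 + 40·3 = 198
Kwame: 32·2 + 21·2 + 13·2 + 39·3 + 40·2 = 329
Kwame has the highest Borda score (329).

Kwame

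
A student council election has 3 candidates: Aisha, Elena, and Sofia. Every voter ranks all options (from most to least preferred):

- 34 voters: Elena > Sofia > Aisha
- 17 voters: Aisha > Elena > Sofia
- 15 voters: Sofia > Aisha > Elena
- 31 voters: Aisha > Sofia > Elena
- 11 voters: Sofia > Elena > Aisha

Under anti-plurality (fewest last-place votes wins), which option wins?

Last-place votes: Aisha 45, Elena 46, Sofia 17.
Sofia is ranked last by the fewest voters, so Sofia wins.

Sofia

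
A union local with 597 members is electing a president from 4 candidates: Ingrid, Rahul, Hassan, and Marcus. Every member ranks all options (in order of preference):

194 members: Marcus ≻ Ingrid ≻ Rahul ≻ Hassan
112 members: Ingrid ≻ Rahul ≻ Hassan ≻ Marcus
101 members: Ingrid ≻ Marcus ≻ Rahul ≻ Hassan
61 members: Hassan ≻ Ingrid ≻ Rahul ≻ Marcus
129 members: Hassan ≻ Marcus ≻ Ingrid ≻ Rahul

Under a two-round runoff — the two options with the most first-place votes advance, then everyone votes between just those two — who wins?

Marcus

Round 1 first-place votes: Ingrid 213, Rahul 0, Hassan 190, Marcus 194.
Ingrid and Marcus advance.
Runoff: Ingrid is preferred to Marcus by 274 voters; Marcus by 323.
Marcus wins the runoff.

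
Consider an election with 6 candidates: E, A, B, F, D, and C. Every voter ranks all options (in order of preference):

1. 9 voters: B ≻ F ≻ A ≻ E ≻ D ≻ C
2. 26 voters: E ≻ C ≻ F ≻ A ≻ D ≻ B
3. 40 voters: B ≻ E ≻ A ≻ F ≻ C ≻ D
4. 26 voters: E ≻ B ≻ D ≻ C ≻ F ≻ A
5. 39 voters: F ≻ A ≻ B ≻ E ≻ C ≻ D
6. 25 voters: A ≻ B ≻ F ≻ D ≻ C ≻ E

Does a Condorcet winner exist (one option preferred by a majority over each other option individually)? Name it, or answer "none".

none

Checking pairwise contests:
B beats E 113–52.
E beats A 92–73.
A beats B 90–75.
E beats F 92–73.
E beats D 140–25.
E beats C 140–25.
Every option loses at least one head-to-head, so there is no Condorcet winner.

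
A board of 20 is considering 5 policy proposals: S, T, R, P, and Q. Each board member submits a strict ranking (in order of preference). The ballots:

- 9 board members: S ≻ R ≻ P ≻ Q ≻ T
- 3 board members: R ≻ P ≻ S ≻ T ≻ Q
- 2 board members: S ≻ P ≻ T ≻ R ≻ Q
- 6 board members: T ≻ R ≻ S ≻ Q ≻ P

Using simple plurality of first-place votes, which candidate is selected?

S

First-place votes: S 11, T 6, R 3, P 0, Q 0.
S has the most first-place votes.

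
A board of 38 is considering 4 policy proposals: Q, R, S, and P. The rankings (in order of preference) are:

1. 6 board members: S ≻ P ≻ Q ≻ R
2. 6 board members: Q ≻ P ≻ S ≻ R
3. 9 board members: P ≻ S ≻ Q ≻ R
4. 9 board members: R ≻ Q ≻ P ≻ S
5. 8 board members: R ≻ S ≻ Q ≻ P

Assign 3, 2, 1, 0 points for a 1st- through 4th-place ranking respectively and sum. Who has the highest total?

P

Q: 6·1 + 6·3 + 9·1 + 9·2 + 8·1 = 59
R: 6·0 + 6·0 + 9·0 + 9·3 + 8·3 = 51
S: 6·3 + 6·1 + 9·2 + 9·0 + 8·2 = 58
P: 6·2 + 6·2 + 9·3 + 9·1 + 8·0 = 60
P has the highest Borda score (60).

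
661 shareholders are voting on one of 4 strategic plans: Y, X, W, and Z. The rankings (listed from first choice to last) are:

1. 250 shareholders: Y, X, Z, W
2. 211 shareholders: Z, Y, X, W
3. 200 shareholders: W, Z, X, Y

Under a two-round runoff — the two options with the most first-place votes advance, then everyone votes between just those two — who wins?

Z

Round 1 first-place votes: Y 250, X 0, W 200, Z 211.
Y and Z advance.
Runoff: Y is preferred to Z by 250 voters; Z by 411.
Z wins the runoff.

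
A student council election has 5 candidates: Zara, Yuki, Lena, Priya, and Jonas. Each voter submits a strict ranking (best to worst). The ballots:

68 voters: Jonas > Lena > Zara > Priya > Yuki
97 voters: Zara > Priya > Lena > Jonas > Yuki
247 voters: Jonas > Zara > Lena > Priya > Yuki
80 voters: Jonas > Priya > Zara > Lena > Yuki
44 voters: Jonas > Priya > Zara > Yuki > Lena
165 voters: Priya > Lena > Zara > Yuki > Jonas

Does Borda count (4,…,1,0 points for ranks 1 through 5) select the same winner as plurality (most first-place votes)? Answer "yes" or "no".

yes

Borda — scores: Zara 1843, Yuki 209, Lena 1467, Priya 1638, Jonas 1853. Winner: Jonas.
Plurality — first-place votes: Zara 97, Yuki 0, Lena 0, Priya 165, Jonas 439. Winner: Jonas.
The two methods agree.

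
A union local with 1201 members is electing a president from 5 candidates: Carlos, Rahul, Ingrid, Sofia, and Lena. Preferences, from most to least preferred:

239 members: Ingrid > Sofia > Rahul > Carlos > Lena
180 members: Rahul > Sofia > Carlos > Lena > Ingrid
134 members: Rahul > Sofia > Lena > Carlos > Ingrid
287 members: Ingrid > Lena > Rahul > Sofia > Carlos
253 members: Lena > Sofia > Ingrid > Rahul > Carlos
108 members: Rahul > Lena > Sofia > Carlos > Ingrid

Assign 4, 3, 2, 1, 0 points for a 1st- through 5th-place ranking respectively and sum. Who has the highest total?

Carlos: 239·1 + 180·2 + 134·1 + 287·0 + 253·0 + 108·1 = 841
Rahul: 239·2 + 180·4 + 134·4 + 287·2 + 253·1 + 108·4 = 2993
Ingrid: 239·4 + 180·0 + 134·0 + 287·4 + 253·2 + 108·0 = 2610
Sofia: 239·3 + 180·3 + 134·3 + 287·1 + 253·3 + 108·2 = 2921
Lena: 239·0 + 180·1 + 134·2 + 287·3 + 253·4 + 108·3 = 2645
Rahul has the highest Borda score (2993).

Rahul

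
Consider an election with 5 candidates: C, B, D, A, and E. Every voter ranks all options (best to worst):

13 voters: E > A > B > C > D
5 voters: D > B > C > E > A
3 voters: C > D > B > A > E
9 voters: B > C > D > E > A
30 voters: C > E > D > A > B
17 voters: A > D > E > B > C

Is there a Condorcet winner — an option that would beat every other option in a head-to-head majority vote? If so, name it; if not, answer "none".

none

Checking pairwise contests:
B beats C 44–33.
D beats B 55–22.
C beats D 55–22.
C beats A 47–30.
C beats E 47–30.
Every option loses at least one head-to-head, so there is no Condorcet winner.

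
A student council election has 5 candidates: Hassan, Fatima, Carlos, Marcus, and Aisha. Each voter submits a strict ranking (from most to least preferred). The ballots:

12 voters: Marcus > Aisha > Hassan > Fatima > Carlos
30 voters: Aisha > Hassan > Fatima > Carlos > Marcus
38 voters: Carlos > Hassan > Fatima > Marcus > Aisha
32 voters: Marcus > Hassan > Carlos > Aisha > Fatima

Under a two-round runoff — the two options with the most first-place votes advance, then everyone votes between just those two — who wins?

Round 1 first-place votes: Hassan 0, Fatima 0, Carlos 38, Marcus 44, Aisha 30.
Marcus and Carlos advance.
Runoff: Marcus is preferred to Carlos by 44 voters; Carlos by 68.
Carlos wins the runoff.

Carlos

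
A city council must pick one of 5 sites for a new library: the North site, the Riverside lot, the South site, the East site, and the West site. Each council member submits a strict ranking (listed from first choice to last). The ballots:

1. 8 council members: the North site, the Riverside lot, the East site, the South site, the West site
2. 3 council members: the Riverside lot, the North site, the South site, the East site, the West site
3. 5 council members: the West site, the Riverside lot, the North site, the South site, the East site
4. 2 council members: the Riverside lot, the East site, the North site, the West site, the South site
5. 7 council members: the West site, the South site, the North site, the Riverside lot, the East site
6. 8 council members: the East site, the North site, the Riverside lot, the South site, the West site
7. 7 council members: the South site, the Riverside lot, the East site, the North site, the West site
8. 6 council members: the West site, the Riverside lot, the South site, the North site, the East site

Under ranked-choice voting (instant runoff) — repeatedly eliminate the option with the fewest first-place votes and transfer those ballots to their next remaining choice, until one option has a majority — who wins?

the East site

Round 1: the North site 8, the Riverside lot 5, the South site 7, the East site 8, the West site 18. Eliminate the Riverside lot.
Round 2: the North site 11, the South site 7, the East site 10, the West site 18. Eliminate the South site.
Round 3: the North site 11, the East site 17, the West site 18. Eliminate the North site.
Round 4: the East site 28, the West site 18. The East site has a majority.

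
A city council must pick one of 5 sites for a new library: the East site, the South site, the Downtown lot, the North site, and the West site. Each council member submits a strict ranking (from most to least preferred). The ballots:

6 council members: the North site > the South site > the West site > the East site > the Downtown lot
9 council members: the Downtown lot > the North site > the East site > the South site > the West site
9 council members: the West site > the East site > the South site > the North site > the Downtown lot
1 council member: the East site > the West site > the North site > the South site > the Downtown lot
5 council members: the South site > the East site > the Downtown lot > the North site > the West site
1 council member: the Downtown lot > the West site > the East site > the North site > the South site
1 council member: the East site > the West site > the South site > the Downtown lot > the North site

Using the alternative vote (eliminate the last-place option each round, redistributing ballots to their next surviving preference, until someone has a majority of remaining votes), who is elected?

Round 1: the East site 2, the South site 5, the Downtown lot 10, the North site 6, the West site 9. Eliminate the East site.
Round 2: the South site 5, the Downtown lot 10, the North site 6, the West site 11. Eliminate the South site.
Round 3: the Downtown lot 15, the North site 6, the West site 11. Eliminate the North site.
Round 4: the Downtown lot 15, the West site 17. The West site has a majority.

the West site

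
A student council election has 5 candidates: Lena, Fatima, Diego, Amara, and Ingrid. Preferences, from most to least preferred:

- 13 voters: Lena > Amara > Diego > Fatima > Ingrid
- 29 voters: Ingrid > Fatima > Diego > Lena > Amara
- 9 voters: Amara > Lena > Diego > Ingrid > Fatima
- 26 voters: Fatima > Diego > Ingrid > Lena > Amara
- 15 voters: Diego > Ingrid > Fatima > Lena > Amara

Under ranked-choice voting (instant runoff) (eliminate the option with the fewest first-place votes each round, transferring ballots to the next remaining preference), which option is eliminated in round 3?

Round 1: Lena 13, Fatima 26, Diego 15, Amara 9, Ingrid 29. Eliminate Amara.
Round 2: Lena 22, Fatima 26, Diego 15, Ingrid 29. Eliminate Diego.
Round 3: Lena 22, Fatima 26, Ingrid 44. Eliminate Lena.

Lena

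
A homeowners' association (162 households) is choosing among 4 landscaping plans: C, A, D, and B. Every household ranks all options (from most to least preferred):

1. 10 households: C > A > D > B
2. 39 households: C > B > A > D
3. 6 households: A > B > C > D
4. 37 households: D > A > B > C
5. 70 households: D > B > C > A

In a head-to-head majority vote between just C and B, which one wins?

B

Voters preferring C to B: 49; preferring B to C: 113.
B wins the head-to-head.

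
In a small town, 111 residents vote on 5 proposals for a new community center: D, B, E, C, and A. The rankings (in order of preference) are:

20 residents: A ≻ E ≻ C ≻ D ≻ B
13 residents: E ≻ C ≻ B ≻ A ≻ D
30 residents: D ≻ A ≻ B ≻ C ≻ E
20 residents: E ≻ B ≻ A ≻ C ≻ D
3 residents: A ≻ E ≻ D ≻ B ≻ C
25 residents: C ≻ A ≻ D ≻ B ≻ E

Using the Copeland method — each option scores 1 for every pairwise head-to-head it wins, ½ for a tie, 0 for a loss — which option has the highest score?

D: beats B; loses to E, C, and A → score 1.
B: loses to D, E, C, and A → score 0.
E: beats D, B, and C; loses to A → score 3.
C: beats D and B; loses to E and A → score 2.
A: beats D, B, E, and C → score 4.
A has the best pairwise record.

A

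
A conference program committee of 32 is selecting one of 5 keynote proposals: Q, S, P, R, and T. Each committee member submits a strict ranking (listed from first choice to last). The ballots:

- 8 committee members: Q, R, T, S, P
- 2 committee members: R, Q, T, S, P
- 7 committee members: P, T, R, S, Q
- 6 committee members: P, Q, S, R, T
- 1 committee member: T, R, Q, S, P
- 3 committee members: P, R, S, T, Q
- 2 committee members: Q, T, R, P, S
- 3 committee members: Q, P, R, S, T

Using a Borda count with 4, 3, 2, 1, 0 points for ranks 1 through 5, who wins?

Q: 8·4 + 2·3 + 7·0 + 6·3 + 1·2 + 3·0 + 2·4 + 3·4 = 78
S: 8·1 + 2·1 + 7·1 + 6·2 + 1·1 + 3·2 + 2·0 + 3·1 = 39
P: 8·0 + 2·0 + 7·4 + 6·4 + 1·0 + 3·4 + 2·1 + 3·3 = 75
R: 8·3 + 2·4 + 7·2 + 6·1 + 1·3 + 3·3 + 2·2 + 3·2 = 74
T: 8·2 + 2·2 + 7·3 + 6·0 + 1·4 + 3·1 + 2·3 + 3·0 = 54
Q has the highest Borda score (78).

Q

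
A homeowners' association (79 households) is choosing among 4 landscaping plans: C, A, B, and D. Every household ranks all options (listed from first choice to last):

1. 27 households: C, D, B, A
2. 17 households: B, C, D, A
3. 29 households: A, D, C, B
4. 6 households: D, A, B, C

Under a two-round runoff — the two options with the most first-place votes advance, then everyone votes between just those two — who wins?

C

Round 1 first-place votes: C 27, A 29, B 17, D 6.
A and C advance.
Runoff: A is preferred to C by 35 voters; C by 44.
C wins the runoff.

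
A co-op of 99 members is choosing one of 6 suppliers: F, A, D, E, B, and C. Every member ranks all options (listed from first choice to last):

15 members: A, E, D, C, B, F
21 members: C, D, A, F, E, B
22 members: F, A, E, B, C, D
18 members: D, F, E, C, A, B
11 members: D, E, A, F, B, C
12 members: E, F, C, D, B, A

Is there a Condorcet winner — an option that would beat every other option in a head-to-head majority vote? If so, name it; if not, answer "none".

none

Checking pairwise contests:
D beats F 65–34.
F beats A 52–47.
C beats D 55–44.
F beats E 61–38.
F beats B 84–15.
F beats C 63–36.
Every option loses at least one head-to-head, so there is no Condorcet winner.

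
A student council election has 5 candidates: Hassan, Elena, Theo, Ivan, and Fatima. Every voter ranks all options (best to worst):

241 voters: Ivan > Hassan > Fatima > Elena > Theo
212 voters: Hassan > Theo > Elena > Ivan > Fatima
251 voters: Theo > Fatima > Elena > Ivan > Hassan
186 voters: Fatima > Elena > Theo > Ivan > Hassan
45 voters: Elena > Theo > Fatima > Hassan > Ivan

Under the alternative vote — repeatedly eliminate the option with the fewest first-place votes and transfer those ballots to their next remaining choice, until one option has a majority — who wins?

Round 1: Hassan 212, Elena 45, Theo 251, Ivan 241, Fatima 186. Eliminate Elena.
Round 2: Hassan 212, Theo 296, Ivan 241, Fatima 186. Eliminate Fatima.
Round 3: Hassan 212, Theo 482, Ivan 241. Theo has a majority.

Theo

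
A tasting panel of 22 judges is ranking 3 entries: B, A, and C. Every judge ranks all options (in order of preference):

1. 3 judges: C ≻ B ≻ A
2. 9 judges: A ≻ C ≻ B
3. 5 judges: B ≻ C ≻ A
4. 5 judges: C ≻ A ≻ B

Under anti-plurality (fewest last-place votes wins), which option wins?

C

Last-place votes: B 14, A 8, C 0.
C is ranked last by the fewest voters, so C wins.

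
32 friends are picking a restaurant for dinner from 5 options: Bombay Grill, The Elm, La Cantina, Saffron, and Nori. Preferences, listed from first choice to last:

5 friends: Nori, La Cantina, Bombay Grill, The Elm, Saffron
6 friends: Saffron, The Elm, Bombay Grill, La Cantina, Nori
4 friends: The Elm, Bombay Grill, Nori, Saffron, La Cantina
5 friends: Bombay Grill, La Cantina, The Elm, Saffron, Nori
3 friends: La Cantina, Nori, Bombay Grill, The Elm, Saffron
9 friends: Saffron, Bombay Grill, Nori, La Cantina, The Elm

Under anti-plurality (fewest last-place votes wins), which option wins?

Bombay Grill

Last-place votes: Bombay Grill 0, The Elm 9, La Cantina 4, Saffron 8, Nori 11.
Bombay Grill is ranked last by the fewest voters, so Bombay Grill wins.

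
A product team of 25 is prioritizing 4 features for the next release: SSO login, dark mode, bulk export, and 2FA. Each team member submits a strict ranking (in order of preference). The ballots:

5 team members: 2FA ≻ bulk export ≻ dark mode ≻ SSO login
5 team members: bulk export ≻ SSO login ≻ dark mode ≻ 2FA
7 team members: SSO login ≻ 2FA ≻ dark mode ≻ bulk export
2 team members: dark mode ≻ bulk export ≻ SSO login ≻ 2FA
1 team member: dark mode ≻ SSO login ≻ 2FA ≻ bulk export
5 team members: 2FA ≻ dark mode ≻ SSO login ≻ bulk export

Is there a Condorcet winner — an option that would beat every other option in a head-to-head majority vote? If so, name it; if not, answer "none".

none

Checking pairwise contests:
dark mode beats SSO login 13–12.
2FA beats dark mode 17–8.
SSO login beats bulk export 13–12.
SSO login beats 2FA 15–10.
Every option loses at least one head-to-head, so there is no Condorcet winner.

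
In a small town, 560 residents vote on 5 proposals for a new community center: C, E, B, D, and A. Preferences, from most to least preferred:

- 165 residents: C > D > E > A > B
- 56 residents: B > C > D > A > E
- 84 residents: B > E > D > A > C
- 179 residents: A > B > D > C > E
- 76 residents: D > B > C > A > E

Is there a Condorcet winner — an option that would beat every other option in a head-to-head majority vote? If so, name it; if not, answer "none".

none

Checking pairwise contests:
B beats C 395–165.
C beats E 476–84.
A beats B 344–216.
B beats D 319–241.
C beats A 297–263.
Every option loses at least one head-to-head, so there is no Condorcet winner.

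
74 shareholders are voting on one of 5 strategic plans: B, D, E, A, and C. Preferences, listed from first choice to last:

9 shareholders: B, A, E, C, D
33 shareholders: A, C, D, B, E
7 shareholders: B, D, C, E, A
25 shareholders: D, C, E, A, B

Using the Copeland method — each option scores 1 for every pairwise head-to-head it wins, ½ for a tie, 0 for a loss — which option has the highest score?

A

B: beats E; loses to D, A, and C → score 1.
D: beats B and E; loses to A and C → score 2.
E: loses to B, D, A, and C → score 0.
A: beats B, D, E, and C → score 4.
C: beats B, D, and E; loses to A → score 3.
A has the best pairwise record.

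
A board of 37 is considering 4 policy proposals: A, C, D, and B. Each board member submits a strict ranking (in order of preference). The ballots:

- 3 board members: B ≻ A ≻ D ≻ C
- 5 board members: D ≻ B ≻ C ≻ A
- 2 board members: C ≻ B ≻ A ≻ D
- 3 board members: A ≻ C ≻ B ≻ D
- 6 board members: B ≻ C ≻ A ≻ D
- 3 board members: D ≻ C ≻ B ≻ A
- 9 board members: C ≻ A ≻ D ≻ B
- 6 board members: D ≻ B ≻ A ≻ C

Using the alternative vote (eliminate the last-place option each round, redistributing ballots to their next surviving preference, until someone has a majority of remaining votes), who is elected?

Round 1: A 3, C 11, D 14, B 9. Eliminate A.
Round 2: C 14, D 14, B 9. Eliminate B.
Round 3: C 20, D 17. C has a majority.

C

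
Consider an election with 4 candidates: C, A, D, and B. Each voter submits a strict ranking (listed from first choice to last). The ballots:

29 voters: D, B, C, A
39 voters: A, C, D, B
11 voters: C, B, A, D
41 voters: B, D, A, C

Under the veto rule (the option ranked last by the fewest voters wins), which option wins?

D

Last-place votes: C 41, A 29, D 11, B 39.
D is ranked last by the fewest voters, so D wins.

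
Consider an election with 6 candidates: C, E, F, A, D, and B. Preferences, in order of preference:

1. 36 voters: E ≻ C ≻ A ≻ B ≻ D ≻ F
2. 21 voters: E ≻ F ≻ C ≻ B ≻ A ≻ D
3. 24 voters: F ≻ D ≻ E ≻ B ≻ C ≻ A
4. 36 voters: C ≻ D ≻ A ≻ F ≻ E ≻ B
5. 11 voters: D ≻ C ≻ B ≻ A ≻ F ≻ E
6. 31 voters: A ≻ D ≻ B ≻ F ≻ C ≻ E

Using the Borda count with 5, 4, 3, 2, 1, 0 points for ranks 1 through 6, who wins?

C: 36·4 + 21·3 + 24·1 + 36·5 + 11·4 + 31·1 = 486
E: 36·5 + 21·5 + 24·3 + 36·1 + 11·0 + 31·0 = 393
F: 36·0 + 21·4 + 24·5 + 36·2 + 11·1 + 31·2 = 349
A: 36·3 + 21·1 + 24·0 + 36·3 + 11·2 + 31·5 = 414
D: 36·1 + 21·0 + 24·4 + 36·4 + 11·5 + 31·4 = 455
B: 36·2 + 21·2 + 24·2 + 36·0 + 11·3 + 31·3 = 288
C has the highest Borda score (486).

C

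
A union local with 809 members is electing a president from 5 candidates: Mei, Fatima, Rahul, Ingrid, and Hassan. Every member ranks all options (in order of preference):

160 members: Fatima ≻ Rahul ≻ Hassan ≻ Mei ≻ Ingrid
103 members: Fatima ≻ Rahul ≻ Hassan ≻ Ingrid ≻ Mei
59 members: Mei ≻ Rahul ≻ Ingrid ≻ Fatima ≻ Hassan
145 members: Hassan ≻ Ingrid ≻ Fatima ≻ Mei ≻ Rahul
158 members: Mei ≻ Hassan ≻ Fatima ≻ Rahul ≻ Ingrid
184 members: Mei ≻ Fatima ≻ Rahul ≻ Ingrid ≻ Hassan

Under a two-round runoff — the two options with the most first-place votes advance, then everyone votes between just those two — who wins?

Fatima

Round 1 first-place votes: Mei 401, Fatima 263, Rahul 0, Ingrid 0, Hassan 145.
Mei and Fatima advance.
Runoff: Mei is preferred to Fatima by 401 voters; Fatima by 408.
Fatima wins the runoff.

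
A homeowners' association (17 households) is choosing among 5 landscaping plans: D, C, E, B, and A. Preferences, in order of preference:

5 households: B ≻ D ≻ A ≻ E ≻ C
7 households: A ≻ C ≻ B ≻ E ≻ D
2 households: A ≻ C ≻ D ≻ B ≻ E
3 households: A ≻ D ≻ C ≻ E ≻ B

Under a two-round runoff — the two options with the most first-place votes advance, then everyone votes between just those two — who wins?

A

Round 1 first-place votes: D 0, C 0, E 0, B 5, A 12.
A and B advance.
Runoff: A is preferred to B by 12 voters; B by 5.
A wins the runoff.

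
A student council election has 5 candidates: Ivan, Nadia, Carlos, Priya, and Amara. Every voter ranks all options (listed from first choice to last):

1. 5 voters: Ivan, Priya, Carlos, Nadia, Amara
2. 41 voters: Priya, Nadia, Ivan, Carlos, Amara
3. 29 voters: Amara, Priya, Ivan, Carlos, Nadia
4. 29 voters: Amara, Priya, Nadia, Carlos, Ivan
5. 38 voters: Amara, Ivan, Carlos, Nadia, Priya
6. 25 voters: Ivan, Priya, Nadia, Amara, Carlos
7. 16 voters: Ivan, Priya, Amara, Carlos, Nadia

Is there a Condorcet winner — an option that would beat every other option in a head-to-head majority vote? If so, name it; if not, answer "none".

Amara

Amara vs Ivan: 96–87 for Amara.
Amara vs Nadia: 112–71 for Amara.
Amara vs Carlos: 137–46 for Amara.
Amara vs Priya: 96–87 for Amara.
Amara beats every other option head-to-head.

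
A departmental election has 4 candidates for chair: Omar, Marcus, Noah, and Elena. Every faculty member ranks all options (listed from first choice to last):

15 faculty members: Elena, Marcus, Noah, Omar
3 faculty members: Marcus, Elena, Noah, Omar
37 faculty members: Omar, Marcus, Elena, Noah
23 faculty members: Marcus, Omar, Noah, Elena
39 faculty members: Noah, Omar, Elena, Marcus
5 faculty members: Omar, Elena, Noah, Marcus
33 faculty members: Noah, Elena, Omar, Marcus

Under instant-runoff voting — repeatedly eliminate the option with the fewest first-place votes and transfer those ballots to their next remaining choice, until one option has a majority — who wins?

Noah

Round 1: Omar 42, Marcus 26, Noah 72, Elena 15. Eliminate Elena.
Round 2: Omar 42, Marcus 41, Noah 72. Eliminate Marcus.
Round 3: Omar 65, Noah 90. Noah has a majority.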